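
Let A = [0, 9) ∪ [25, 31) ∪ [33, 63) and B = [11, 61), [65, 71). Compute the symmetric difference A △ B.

A but not B: [0, 9), [61, 63).
B but not A: [11, 25), [31, 33), [65, 71).
Combining gives A △ B.

[0, 9) ∪ [11, 25) ∪ [31, 33) ∪ [61, 63) ∪ [65, 71)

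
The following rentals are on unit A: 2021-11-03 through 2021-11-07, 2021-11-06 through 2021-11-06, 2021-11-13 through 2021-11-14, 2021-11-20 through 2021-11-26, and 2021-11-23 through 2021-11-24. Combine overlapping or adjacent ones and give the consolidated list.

2021-11-06 through 2021-11-06 overlaps/touches 2021-11-03 through 2021-11-07 → extend to 2021-11-03 through 2021-11-07.
2021-11-13 through 2021-11-14 is disjoint → start new block.
2021-11-20 through 2021-11-26 is disjoint → start new block.
2021-11-23 through 2021-11-24 overlaps/touches 2021-11-20 through 2021-11-26 → extend to 2021-11-20 through 2021-11-26.

2021-11-03 through 2021-11-07, 2021-11-13 through 2021-11-14, 2021-11-20 through 2021-11-26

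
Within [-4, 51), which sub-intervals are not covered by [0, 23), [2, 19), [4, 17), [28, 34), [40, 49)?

[-4, 0) ∪ [23, 28) ∪ [34, 40) ∪ [49, 51)

Covered (merged): [0, 23), [28, 34), [40, 49).
Gaps within [-4, 51): [-4, 0), [23, 28), [34, 40), [49, 51).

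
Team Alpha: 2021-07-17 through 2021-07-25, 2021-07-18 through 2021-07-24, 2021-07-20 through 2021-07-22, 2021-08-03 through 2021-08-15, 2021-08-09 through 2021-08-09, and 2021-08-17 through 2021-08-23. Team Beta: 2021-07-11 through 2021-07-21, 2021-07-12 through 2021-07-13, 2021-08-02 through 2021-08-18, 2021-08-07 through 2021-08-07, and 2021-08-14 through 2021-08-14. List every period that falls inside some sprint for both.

Merge the first list: 2021-07-17 through 2021-07-25, 2021-08-03 through 2021-08-15, 2021-08-17 through 2021-08-23.
Merge the second list: 2021-07-11 through 2021-07-21, 2021-08-02 through 2021-08-18.
2021-07-17 through 2021-07-25 meets the second set on 2021-07-17 through 2021-07-21.
2021-08-03 through 2021-08-15 meets the second set on 2021-08-03 through 2021-08-15.
2021-08-17 through 2021-08-23 meets the second set on 2021-08-17 through 2021-08-18.

2021-07-17 through 2021-07-21, 2021-08-03 through 2021-08-15, 2021-08-17 through 2021-08-18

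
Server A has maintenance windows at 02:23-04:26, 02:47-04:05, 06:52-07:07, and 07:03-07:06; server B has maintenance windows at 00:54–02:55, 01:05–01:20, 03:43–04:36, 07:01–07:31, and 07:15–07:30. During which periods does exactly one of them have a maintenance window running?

00:54–02:23, 02:55–03:43, 04:26–04:36, 06:52–07:01, 07:07–07:31

Merge the first list: 02:23–04:26, 06:52–07:07.
Merge the second list: 00:54–02:55, 03:43–04:36, 07:01–07:31.
Only in the first: 02:55–03:43, 06:52–07:01.
Only in the second: 00:54–02:23, 04:26–04:36, 07:07–07:31.
Together these are the periods covered by exactly one.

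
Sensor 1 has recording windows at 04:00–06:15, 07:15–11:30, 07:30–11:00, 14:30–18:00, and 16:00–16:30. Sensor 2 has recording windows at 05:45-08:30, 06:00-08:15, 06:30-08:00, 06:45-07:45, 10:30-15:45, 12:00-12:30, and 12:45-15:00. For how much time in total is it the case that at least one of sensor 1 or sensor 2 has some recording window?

14 h

A, merged: 04:00–06:15, 07:15–11:30, 14:30–18:00.
B, merged: 05:45–08:30, 10:30–15:45.
A ∪ B = 04:00–18:00.
Total: 14 h.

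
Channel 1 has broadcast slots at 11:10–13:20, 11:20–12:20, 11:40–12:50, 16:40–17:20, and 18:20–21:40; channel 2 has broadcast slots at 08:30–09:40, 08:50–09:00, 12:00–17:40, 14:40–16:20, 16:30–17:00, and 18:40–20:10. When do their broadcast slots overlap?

Merge the first list: 11:10–13:20, 16:40–17:20, 18:20–21:40.
Merge the second list: 08:30–09:40, 12:00–17:40, 18:40–20:10.
11:10–13:20 meets the second set on 12:00–13:20.
16:40–17:20 meets the second set on 16:40–17:20.
18:20–21:40 meets the second set on 18:40–20:10.

12:00–13:20, 16:40–17:20, 18:40–20:10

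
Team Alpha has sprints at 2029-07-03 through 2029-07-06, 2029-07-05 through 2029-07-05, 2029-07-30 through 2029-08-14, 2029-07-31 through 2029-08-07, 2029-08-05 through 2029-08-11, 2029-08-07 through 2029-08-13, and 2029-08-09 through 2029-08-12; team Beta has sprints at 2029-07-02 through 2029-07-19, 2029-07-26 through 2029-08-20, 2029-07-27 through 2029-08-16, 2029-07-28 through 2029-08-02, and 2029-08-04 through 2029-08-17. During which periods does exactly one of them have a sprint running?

First set merges to 2029-07-03 through 2029-07-06, 2029-07-30 through 2029-08-14.
Second set merges to 2029-07-02 through 2029-07-19, 2029-07-26 through 2029-08-20.
A but not B: none.
B but not A: 2029-07-02 through 2029-07-02, 2029-07-07 through 2029-07-19, 2029-07-26 through 2029-07-29, 2029-08-15 through 2029-08-20.
Combining gives A △ B.

2029-07-02 through 2029-07-02, 2029-07-07 through 2029-07-19, 2029-07-26 through 2029-07-29, 2029-08-15 through 2029-08-20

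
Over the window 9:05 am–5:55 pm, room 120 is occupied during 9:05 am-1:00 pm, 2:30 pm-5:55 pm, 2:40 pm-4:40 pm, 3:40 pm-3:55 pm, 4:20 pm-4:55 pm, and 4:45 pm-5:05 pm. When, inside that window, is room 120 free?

The merged coverage is 9:05 am–1:00 pm, 2:30 pm–5:55 pm.
Gaps within 9:05 am–5:55 pm: 1:00 pm–2:30 pm.

1:00 pm–2:30 pm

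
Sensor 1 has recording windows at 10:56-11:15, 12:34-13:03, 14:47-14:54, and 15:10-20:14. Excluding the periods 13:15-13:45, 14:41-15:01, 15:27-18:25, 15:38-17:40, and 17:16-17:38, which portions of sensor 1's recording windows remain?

B, merged: 13:15–13:45, 14:41–15:01, 15:27–18:25.
10:56–11:15: no B overlap → unchanged.
12:34–13:03: no B overlap → unchanged.
14:47–14:54: fully covered by B → removed.
15:10–20:14 minus B → 15:10–15:27, 18:25–20:14.

10:56–11:15, 12:34–13:03, 15:10–15:27, 18:25–20:14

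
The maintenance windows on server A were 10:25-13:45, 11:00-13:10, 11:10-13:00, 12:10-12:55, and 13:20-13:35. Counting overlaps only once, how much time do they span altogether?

Merged: 10:25–13:45.
Length: 3 h 20 min.

3 h 20 min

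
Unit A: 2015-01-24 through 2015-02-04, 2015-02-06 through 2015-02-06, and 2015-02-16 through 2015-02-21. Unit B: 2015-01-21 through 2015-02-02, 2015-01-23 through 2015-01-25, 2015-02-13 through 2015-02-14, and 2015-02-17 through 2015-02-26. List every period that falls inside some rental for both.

Merge the second list: 2015-01-21 through 2015-02-02, 2015-02-13 through 2015-02-14, 2015-02-17 through 2015-02-26.
2015-01-24 through 2015-02-04 ∩ B → 2015-01-24 through 2015-02-02.
2015-02-06 through 2015-02-06 meets no B interval.
2015-02-16 through 2015-02-21 ∩ B → 2015-02-17 through 2015-02-21.

2015-01-24 through 2015-02-02, 2015-02-17 through 2015-02-21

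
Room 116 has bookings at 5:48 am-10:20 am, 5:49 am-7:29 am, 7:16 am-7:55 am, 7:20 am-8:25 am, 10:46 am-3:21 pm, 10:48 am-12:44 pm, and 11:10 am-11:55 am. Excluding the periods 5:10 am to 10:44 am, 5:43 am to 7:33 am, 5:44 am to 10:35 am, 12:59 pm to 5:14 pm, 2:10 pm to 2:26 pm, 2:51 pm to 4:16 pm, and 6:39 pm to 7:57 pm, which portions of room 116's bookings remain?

First set merges to 5:48 am-10:20 am, 10:46 am-3:21 pm.
Second set merges to 5:10 am-10:44 am, 12:59 pm-5:14 pm, 6:39 pm-7:57 pm.
5:48 am-10:20 am: fully covered by B → removed.
10:46 am-3:21 pm minus B → 10:46 am-12:59 pm.

10:46 am-12:59 pm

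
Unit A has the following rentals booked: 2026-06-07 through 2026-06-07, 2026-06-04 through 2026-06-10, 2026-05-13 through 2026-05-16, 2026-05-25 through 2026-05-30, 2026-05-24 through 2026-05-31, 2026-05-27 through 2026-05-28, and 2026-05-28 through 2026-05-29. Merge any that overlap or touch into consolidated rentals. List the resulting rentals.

2026-05-13 through 2026-05-16, 2026-05-24 through 2026-05-31, 2026-06-04 through 2026-06-10

Sort by start: 2026-05-13 through 2026-05-16, 2026-05-24 through 2026-05-31, 2026-05-25 through 2026-05-30, 2026-05-27 through 2026-05-28, 2026-05-28 through 2026-05-29, 2026-06-04 through 2026-06-10, 2026-06-07 through 2026-06-07.
2026-05-24 through 2026-05-31 is disjoint → start new block.
2026-05-25 through 2026-05-30 overlaps/touches 2026-05-24 through 2026-05-31 → extend to 2026-05-24 through 2026-05-31.
2026-05-27 through 2026-05-28 overlaps/touches 2026-05-24 through 2026-05-31 → extend to 2026-05-24 through 2026-05-31.
2026-05-28 through 2026-05-29 overlaps/touches 2026-05-24 through 2026-05-31 → extend to 2026-05-24 through 2026-05-31.
2026-06-04 through 2026-06-10 is disjoint → start new block.
2026-06-07 through 2026-06-07 overlaps/touches 2026-06-04 through 2026-06-10 → extend to 2026-06-04 through 2026-06-10.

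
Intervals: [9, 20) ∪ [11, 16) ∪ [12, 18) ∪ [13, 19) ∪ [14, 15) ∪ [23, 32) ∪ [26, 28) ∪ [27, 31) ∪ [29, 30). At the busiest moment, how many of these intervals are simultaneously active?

Walk the sorted start/end points keeping a running depth.
The depth first hits 5 at 14.

5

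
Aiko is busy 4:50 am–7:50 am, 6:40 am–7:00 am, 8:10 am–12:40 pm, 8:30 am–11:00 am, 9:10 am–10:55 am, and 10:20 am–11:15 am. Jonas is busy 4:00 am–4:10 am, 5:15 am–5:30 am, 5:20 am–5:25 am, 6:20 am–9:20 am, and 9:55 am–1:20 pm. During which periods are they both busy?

5:15 am–5:30 am, 6:20 am–7:50 am, 8:10 am–9:20 am, 9:55 am–12:40 pm

First set merges to 4:50 am–7:50 am, 8:10 am–12:40 pm.
Second set merges to 4:00 am–4:10 am, 5:15 am–5:30 am, 6:20 am–9:20 am, 9:55 am–1:20 pm.
4:50 am–7:50 am overlaps B on 5:15 am–5:30 am, 6:20 am–7:50 am.
8:10 am–12:40 pm overlaps B on 8:10 am–9:20 am, 9:55 am–12:40 pm.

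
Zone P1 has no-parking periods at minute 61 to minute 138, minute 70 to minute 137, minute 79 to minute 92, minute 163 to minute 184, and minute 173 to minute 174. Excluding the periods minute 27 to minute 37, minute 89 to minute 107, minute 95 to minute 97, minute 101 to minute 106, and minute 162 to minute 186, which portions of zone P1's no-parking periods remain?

A, merged: minute 61 to minute 138, minute 163 to minute 184.
B, merged: minute 27 to minute 37, minute 89 to minute 107, minute 162 to minute 186.
minute 61 to minute 138 minus B → minute 61 to minute 89, minute 107 to minute 138.
minute 163 to minute 184: fully covered by B → removed.

minute 61 to minute 89, minute 107 to minute 138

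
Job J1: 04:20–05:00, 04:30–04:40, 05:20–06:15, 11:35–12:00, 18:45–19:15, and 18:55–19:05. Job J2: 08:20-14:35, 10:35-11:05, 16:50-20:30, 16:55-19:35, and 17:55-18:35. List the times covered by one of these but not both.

04:20-05:00, 05:20-06:15, 08:20-11:35, 12:00-14:35, 16:50-18:45, 19:15-20:30

First set merges to 04:20-05:00, 05:20-06:15, 11:35-12:00, 18:45-19:15.
Second set merges to 08:20-14:35, 16:50-20:30.
A but not B: 04:20-05:00, 05:20-06:15.
B but not A: 08:20-11:35, 12:00-14:35, 16:50-18:45, 19:15-20:30.
Combining gives A △ B.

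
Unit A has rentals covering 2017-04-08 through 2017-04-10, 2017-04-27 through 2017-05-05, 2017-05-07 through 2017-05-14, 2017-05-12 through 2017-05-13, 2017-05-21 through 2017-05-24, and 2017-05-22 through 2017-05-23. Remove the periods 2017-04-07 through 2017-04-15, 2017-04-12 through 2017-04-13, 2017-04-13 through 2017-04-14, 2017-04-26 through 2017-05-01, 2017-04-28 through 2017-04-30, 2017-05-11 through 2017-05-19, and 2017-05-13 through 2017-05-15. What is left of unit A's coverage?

Merge the first list: 2017-04-08 through 2017-04-10, 2017-04-27 through 2017-05-05, 2017-05-07 through 2017-05-14, 2017-05-21 through 2017-05-24.
Merge the second list: 2017-04-07 through 2017-04-15, 2017-04-26 through 2017-05-01, 2017-05-11 through 2017-05-19.
2017-04-08 through 2017-04-10 lies entirely inside B → drops out.
2017-04-27 through 2017-05-05 with B removed leaves 2017-05-02 through 2017-05-05.
2017-05-07 through 2017-05-14 with B removed leaves 2017-05-07 through 2017-05-10.
2017-05-21 through 2017-05-24 is untouched.

2017-05-02 through 2017-05-05, 2017-05-07 through 2017-05-10, 2017-05-21 through 2017-05-24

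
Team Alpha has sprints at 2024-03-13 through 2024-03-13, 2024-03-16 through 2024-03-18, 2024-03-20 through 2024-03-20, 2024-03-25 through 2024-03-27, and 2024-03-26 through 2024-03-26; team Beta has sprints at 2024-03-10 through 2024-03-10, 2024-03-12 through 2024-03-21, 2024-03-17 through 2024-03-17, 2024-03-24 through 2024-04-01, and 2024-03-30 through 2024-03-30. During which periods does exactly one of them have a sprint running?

2024-03-10 through 2024-03-10, 2024-03-12 through 2024-03-12, 2024-03-14 through 2024-03-15, 2024-03-19 through 2024-03-19, 2024-03-21 through 2024-03-21, 2024-03-24 through 2024-03-24, 2024-03-28 through 2024-04-01

First set merges to 2024-03-13 through 2024-03-13, 2024-03-16 through 2024-03-18, 2024-03-20 through 2024-03-20, 2024-03-25 through 2024-03-27.
Second set merges to 2024-03-10 through 2024-03-10, 2024-03-12 through 2024-03-21, 2024-03-24 through 2024-04-01.
Only in the first: none.
Only in the second: 2024-03-10 through 2024-03-10, 2024-03-12 through 2024-03-12, 2024-03-14 through 2024-03-15, 2024-03-19 through 2024-03-19, 2024-03-21 through 2024-03-21, 2024-03-24 through 2024-03-24, 2024-03-28 through 2024-04-01.
Together these are the periods covered by exactly one.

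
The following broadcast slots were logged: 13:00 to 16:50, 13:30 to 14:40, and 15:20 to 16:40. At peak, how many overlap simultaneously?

2

Walk the sorted start/end points keeping a running depth.
The depth first hits 2 at 13:30.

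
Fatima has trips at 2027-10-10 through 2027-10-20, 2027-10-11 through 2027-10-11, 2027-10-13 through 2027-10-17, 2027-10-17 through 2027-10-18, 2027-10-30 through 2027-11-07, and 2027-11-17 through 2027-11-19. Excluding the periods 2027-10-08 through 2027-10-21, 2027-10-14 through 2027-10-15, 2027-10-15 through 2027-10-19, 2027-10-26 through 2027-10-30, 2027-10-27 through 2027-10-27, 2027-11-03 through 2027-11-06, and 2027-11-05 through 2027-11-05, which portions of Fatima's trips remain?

2027-10-31 through 2027-11-02, 2027-11-07 through 2027-11-07, 2027-11-17 through 2027-11-19

First set merges to 2027-10-10 through 2027-10-20, 2027-10-30 through 2027-11-07, 2027-11-17 through 2027-11-19.
Second set merges to 2027-10-08 through 2027-10-21, 2027-10-26 through 2027-10-30, 2027-11-03 through 2027-11-06.
2027-10-10 through 2027-10-20: fully covered by B → removed.
2027-10-30 through 2027-11-07 minus B → 2027-10-31 through 2027-11-02, 2027-11-07 through 2027-11-07.
2027-11-17 through 2027-11-19: no B overlap → unchanged.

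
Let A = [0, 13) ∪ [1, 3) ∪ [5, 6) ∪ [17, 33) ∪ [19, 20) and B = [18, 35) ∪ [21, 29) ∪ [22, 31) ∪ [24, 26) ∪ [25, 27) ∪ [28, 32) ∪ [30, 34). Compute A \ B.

Merge the first list: [0, 13), [17, 33).
Merge the second list: [18, 35).
[0, 13) is untouched.
[17, 33) with B removed leaves [17, 18).

[0, 13) ∪ [17, 18)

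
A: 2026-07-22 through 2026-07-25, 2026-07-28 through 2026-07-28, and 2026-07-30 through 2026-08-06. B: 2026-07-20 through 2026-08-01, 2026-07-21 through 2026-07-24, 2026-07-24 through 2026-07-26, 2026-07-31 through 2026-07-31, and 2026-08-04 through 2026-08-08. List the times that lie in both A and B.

Second set merges to 2026-07-20 through 2026-08-01, 2026-08-04 through 2026-08-08.
2026-07-22 through 2026-07-25 ∩ B → 2026-07-22 through 2026-07-25.
2026-07-28 through 2026-07-28 ∩ B → 2026-07-28 through 2026-07-28.
2026-07-30 through 2026-08-06 ∩ B → 2026-07-30 through 2026-08-01, 2026-08-04 through 2026-08-06.

2026-07-22 through 2026-07-25, 2026-07-28 through 2026-07-28, 2026-07-30 through 2026-08-01, 2026-08-04 through 2026-08-06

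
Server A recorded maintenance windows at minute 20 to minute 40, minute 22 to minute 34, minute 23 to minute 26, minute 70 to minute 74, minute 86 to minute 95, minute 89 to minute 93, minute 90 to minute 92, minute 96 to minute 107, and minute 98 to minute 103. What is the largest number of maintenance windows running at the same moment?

3

At minute 23, 3 of the intervals are simultaneously active.
No point has more.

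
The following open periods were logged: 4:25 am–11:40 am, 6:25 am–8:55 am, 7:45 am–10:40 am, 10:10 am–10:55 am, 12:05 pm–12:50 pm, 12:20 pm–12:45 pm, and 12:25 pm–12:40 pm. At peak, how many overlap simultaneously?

3

Sweep endpoints in order; track running count of active intervals.
Peak of 3 reached at 7:45 am.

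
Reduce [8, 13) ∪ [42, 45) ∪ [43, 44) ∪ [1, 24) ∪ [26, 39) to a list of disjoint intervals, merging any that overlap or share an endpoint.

Sort by start: [1, 24), [8, 13), [26, 39), [42, 45), [43, 44).
[8, 13) overlaps/touches [1, 24) → extend to [1, 24).
[26, 39) is disjoint → start new block.
[42, 45) is disjoint → start new block.
[43, 44) overlaps/touches [42, 45) → extend to [42, 45).

[1, 24) ∪ [26, 39) ∪ [42, 45)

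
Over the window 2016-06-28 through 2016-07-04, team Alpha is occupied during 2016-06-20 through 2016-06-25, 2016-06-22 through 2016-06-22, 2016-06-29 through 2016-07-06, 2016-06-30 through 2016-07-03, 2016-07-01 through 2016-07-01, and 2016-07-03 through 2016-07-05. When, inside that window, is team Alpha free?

2016-06-28 through 2016-06-28

The merged coverage is 2016-06-20 through 2016-06-25, 2016-06-29 through 2016-07-06.
Uncovered inside 2016-06-28 through 2016-07-04: 2016-06-28 through 2016-06-28.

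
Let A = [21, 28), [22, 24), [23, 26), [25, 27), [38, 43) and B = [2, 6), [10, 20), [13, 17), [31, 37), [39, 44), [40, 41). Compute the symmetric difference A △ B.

First set merges to [21, 28), [38, 43).
Second set merges to [2, 6), [10, 20), [31, 37), [39, 44).
A but not B: [21, 28), [38, 39).
B but not A: [2, 6), [10, 20), [31, 37), [43, 44).
Combining gives A △ B.

[2, 6) ∪ [10, 20) ∪ [21, 28) ∪ [31, 37) ∪ [38, 39) ∪ [43, 44)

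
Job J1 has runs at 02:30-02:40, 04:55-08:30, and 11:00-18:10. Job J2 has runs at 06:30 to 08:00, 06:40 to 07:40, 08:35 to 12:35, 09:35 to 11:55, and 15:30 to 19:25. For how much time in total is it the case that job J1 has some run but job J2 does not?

B, merged: 06:30–08:00, 08:35–12:35, 15:30–19:25.
A \ B = 02:30–02:40, 04:55–06:30, 08:00–08:30, 12:35–15:30.
Total: 10 min + 1 h 35 min + 30 min + 2 h 55 min = 5 h 10 min.

5 h 10 min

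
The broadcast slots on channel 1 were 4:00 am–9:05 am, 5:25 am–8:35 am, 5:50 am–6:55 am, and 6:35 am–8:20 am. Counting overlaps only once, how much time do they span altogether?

5 h 5 min

Merged: 4:00 am–9:05 am.
Length: 5 h 5 min.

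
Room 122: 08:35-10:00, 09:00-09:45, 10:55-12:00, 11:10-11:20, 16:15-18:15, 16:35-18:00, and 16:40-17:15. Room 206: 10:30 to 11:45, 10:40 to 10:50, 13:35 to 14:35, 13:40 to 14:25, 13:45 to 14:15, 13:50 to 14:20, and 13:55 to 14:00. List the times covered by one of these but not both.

08:35–10:00, 10:30–10:55, 11:45–12:00, 13:35–14:35, 16:15–18:15

A, merged: 08:35–10:00, 10:55–12:00, 16:15–18:15.
B, merged: 10:30–11:45, 13:35–14:35.
A but not B: 08:35–10:00, 11:45–12:00, 16:15–18:15.
B but not A: 10:30–10:55, 13:35–14:35.
Combining gives A △ B.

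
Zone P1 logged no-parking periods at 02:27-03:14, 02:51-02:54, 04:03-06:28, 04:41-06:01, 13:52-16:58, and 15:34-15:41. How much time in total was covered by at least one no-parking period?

6 h 18 min

Merged: 02:27–03:14, 04:03–06:28, 13:52–16:58.
Lengths: 47 min + 2 h 25 min + 3 h 6 min = 6 h 18 min.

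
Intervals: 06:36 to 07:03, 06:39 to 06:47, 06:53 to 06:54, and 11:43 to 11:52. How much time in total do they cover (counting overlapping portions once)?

36 min

Merged: 06:36–07:03, 11:43–11:52.
Lengths: 27 min + 9 min = 36 min.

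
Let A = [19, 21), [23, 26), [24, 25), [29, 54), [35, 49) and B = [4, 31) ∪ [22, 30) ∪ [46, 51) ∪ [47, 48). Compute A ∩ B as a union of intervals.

A, merged: [19, 21), [23, 26), [29, 54).
B, merged: [4, 31), [46, 51).
[19, 21) ∩ B → [19, 21).
[23, 26) ∩ B → [23, 26).
[29, 54) ∩ B → [29, 31), [46, 51).

[19, 21) ∪ [23, 26) ∪ [29, 31) ∪ [46, 51)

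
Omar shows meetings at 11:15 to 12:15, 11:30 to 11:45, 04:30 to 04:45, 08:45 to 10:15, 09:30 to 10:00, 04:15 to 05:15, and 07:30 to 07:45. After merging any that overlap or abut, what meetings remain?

04:15–05:15, 07:30–07:45, 08:45–10:15, 11:15–12:15

Sort by start: 04:15–05:15, 04:30–04:45, 07:30–07:45, 08:45–10:15, 09:30–10:00, 11:15–12:15, 11:30–11:45.
04:30–04:45 overlaps/touches 04:15–05:15 → extend to 04:15–05:15.
07:30–07:45 is disjoint → start new block.
08:45–10:15 is disjoint → start new block.
09:30–10:00 overlaps/touches 08:45–10:15 → extend to 08:45–10:15.
11:15–12:15 is disjoint → start new block.
11:30–11:45 overlaps/touches 11:15–12:15 → extend to 11:15–12:15.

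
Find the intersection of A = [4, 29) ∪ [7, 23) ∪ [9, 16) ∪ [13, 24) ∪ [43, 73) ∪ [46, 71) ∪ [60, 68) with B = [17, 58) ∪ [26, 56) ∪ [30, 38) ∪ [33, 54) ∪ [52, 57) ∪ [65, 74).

[17, 29) ∪ [43, 58) ∪ [65, 73)

A, merged: [4, 29), [43, 73).
B, merged: [17, 58), [65, 74).
[4, 29) overlaps B on [17, 29).
[43, 73) overlaps B on [43, 58), [65, 73).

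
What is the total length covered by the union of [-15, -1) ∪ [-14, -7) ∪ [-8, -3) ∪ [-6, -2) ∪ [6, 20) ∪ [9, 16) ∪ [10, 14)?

28

Merged: [-15, -1), [6, 20).
Lengths: 14 + 14 = 28.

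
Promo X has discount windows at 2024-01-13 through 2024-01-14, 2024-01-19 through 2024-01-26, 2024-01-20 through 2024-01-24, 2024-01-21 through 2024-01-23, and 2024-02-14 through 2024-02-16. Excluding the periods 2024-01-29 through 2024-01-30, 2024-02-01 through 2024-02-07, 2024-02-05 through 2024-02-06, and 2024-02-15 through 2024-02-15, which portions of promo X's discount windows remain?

First set merges to 2024-01-13 through 2024-01-14, 2024-01-19 through 2024-01-26, 2024-02-14 through 2024-02-16.
Second set merges to 2024-01-29 through 2024-01-30, 2024-02-01 through 2024-02-07, 2024-02-15 through 2024-02-15.
2024-01-13 through 2024-01-14: no B overlap → unchanged.
2024-01-19 through 2024-01-26: no B overlap → unchanged.
2024-02-14 through 2024-02-16 minus B → 2024-02-14 through 2024-02-14, 2024-02-16 through 2024-02-16.

2024-01-13 through 2024-01-14, 2024-01-19 through 2024-01-26, 2024-02-14 through 2024-02-14, 2024-02-16 through 2024-02-16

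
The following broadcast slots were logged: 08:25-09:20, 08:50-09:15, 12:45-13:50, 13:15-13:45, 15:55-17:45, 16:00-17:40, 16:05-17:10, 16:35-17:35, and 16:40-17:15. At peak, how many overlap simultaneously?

5

Walk the sorted start/end points keeping a running depth.
The depth first hits 5 at 16:40.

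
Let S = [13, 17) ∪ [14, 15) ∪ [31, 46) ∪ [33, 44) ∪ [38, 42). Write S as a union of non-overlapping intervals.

[14, 15) overlaps/touches [13, 17) → extend to [13, 17).
[31, 46) is disjoint → start new block.
[33, 44) overlaps/touches [31, 46) → extend to [31, 46).
[38, 42) overlaps/touches [31, 46) → extend to [31, 46).

[13, 17) ∪ [31, 46)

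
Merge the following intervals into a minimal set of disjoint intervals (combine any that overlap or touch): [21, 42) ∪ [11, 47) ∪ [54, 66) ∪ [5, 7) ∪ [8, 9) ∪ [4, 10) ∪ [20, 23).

Sort by start: [4, 10), [5, 7), [8, 9), [11, 47), [20, 23), [21, 42), [54, 66).
[5, 7) overlaps/touches [4, 10) → extend to [4, 10).
[8, 9) overlaps/touches [4, 10) → extend to [4, 10).
[11, 47) is disjoint → start new block.
[20, 23) overlaps/touches [11, 47) → extend to [11, 47).
[21, 42) overlaps/touches [11, 47) → extend to [11, 47).
[54, 66) is disjoint → start new block.

[4, 10) ∪ [11, 47) ∪ [54, 66)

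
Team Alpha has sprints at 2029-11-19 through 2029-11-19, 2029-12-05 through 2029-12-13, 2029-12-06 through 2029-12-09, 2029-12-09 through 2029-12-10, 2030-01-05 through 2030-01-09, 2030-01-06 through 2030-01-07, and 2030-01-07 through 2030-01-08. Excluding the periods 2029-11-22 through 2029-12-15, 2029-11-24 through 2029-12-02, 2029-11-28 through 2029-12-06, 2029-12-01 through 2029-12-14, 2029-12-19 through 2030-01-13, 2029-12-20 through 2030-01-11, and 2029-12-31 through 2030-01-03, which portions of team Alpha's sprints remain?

First set merges to 2029-11-19 through 2029-11-19, 2029-12-05 through 2029-12-13, 2030-01-05 through 2030-01-09.
Second set merges to 2029-11-22 through 2029-12-15, 2029-12-19 through 2030-01-13.
2029-11-19 through 2029-11-19: nothing removed.
2029-12-05 through 2029-12-13: entirely removed.
2030-01-05 through 2030-01-09: entirely removed.

2029-11-19 through 2029-11-19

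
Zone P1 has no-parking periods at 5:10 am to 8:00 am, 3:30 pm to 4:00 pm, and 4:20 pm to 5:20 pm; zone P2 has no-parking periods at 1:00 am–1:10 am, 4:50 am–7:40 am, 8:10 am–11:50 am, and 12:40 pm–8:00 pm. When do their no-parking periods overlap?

5:10 am–8:00 am meets the second set on 5:10 am–7:40 am.
3:30 pm–4:00 pm meets the second set on 3:30 pm–4:00 pm.
4:20 pm–5:20 pm meets the second set on 4:20 pm–5:20 pm.

5:10 am–7:40 am, 3:30 pm–4:00 pm, 4:20 pm–5:20 pm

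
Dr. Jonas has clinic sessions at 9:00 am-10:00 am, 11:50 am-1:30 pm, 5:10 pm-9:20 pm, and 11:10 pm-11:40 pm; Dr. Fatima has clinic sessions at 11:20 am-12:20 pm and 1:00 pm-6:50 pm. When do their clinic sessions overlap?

9:00 am–10:00 am: no overlap with the second set.
11:50 am–1:30 pm meets the second set on 11:50 am–12:20 pm, 1:00 pm–1:30 pm.
5:10 pm–9:20 pm meets the second set on 5:10 pm–6:50 pm.
11:10 pm–11:40 pm: no overlap with the second set.

11:50 am–12:20 pm, 1:00 pm–1:30 pm, 5:10 pm–6:50 pm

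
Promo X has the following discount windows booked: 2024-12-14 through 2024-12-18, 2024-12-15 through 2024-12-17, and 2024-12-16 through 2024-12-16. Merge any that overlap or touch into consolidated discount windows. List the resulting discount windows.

2024-12-15 through 2024-12-17 overlaps/touches 2024-12-14 through 2024-12-18 → extend to 2024-12-14 through 2024-12-18.
2024-12-16 through 2024-12-16 overlaps/touches 2024-12-14 through 2024-12-18 → extend to 2024-12-14 through 2024-12-18.

2024-12-14 through 2024-12-18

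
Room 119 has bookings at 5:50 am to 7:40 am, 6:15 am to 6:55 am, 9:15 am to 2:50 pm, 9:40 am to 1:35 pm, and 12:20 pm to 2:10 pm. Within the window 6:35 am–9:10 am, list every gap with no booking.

Covered (merged): 5:50 am–7:40 am, 9:15 am–2:50 pm.
Uncovered inside 6:35 am–9:10 am: 7:40 am–9:10 am.

7:40 am–9:10 am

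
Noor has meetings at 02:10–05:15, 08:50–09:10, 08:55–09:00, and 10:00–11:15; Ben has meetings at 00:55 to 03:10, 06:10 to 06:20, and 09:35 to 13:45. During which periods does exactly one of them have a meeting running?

A, merged: 02:10–05:15, 08:50–09:10, 10:00–11:15.
A but not B: 03:10–05:15, 08:50–09:10.
B but not A: 00:55–02:10, 06:10–06:20, 09:35–10:00, 11:15–13:45.
Combining gives A △ B.

00:55–02:10, 03:10–05:15, 06:10–06:20, 08:50–09:10, 09:35–10:00, 11:15–13:45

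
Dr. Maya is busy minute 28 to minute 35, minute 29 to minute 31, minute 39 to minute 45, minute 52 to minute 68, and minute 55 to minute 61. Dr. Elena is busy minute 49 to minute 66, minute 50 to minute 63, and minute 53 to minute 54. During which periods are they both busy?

minute 52 to minute 66

Merge the first list: minute 28 to minute 35, minute 39 to minute 45, minute 52 to minute 68.
Merge the second list: minute 49 to minute 66.
minute 28 to minute 35 meets no B interval.
minute 39 to minute 45 meets no B interval.
minute 52 to minute 68 ∩ B → minute 52 to minute 66.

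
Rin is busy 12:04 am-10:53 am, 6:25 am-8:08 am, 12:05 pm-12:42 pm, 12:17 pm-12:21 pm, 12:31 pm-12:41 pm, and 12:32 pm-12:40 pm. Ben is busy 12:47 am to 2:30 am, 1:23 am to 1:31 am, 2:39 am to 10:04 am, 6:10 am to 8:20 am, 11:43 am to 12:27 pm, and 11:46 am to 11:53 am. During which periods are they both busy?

12:47 am–2:30 am, 2:39 am–10:04 am, 12:05 pm–12:27 pm

First set merges to 12:04 am–10:53 am, 12:05 pm–12:42 pm.
Second set merges to 12:47 am–2:30 am, 2:39 am–10:04 am, 11:43 am–12:27 pm.
12:04 am–10:53 am meets the second set on 12:47 am–2:30 am, 2:39 am–10:04 am.
12:05 pm–12:42 pm meets the second set on 12:05 pm–12:27 pm.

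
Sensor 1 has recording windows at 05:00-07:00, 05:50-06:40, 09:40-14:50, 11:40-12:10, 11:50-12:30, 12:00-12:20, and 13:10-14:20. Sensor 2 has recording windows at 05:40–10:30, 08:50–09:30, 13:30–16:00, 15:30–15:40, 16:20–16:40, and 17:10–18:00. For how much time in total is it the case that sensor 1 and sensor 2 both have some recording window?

First set merges to 05:00-07:00, 09:40-14:50.
Second set merges to 05:40-10:30, 13:30-16:00, 16:20-16:40, 17:10-18:00.
A ∩ B = 05:40-07:00, 09:40-10:30, 13:30-14:50.
Total: 1 h 20 min + 50 min + 1 h 20 min = 3 h 30 min.

3 h 30 min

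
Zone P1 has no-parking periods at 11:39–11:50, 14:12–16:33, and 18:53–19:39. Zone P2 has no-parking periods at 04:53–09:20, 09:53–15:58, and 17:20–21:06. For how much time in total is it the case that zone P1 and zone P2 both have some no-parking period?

A ∩ B = 11:39–11:50, 14:12–15:58, 18:53–19:39.
Total: 11 min + 1 h 46 min + 46 min = 2 h 43 min.

2 h 43 min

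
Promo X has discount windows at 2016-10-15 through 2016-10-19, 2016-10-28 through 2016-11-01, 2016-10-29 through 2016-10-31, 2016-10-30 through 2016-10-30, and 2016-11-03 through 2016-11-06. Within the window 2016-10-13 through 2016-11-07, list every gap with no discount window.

2016-10-13 through 2016-10-14, 2016-10-20 through 2016-10-27, 2016-11-02 through 2016-11-02, 2016-11-07 through 2016-11-07

After merging, the occupied span is 2016-10-15 through 2016-10-19, 2016-10-28 through 2016-11-01, 2016-11-03 through 2016-11-06.
Uncovered inside 2016-10-13 through 2016-11-07: 2016-10-13 through 2016-10-14, 2016-10-20 through 2016-10-27, 2016-11-02 through 2016-11-02, 2016-11-07 through 2016-11-07.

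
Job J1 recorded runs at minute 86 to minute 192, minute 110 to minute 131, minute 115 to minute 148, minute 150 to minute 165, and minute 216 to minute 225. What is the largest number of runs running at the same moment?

At minute 115, 3 of the intervals are simultaneously active.
No point has more.

3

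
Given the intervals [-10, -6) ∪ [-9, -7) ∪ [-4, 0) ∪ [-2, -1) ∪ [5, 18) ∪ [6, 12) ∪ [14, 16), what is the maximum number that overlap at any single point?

At -9, 2 of the intervals are simultaneously active.
No point has more.

2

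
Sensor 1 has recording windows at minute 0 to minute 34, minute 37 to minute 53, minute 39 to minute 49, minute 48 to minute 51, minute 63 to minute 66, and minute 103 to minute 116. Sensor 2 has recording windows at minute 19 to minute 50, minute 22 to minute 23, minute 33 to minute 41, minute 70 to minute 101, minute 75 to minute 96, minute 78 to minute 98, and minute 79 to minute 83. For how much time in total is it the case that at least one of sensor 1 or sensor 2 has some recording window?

100 minutes

A, merged: minute 0 to minute 34, minute 37 to minute 53, minute 63 to minute 66, minute 103 to minute 116.
B, merged: minute 19 to minute 50, minute 70 to minute 101.
A ∪ B = minute 0 to minute 53, minute 63 to minute 66, minute 70 to minute 101, minute 103 to minute 116.
Total: 53 minutes + 3 minutes + 31 minutes + 13 minutes = 100 minutes.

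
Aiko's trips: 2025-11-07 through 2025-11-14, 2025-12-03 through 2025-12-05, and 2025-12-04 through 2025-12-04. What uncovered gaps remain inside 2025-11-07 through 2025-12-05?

2025-11-15 through 2025-12-02

After merging, the occupied span is 2025-11-07 through 2025-11-14, 2025-12-03 through 2025-12-05.
Gaps within 2025-11-07 through 2025-12-05: 2025-11-15 through 2025-12-02.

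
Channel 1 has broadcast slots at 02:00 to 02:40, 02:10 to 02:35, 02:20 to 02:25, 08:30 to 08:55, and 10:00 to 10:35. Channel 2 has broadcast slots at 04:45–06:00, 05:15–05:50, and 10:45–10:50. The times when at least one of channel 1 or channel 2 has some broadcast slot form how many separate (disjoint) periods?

5

First set merges to 02:00-02:40, 08:30-08:55, 10:00-10:35.
Second set merges to 04:45-06:00, 10:45-10:50.
A ∪ B = 02:00-02:40, 04:45-06:00, 08:30-08:55, 10:00-10:35, 10:45-10:50.
That is 5 disjoint pieces.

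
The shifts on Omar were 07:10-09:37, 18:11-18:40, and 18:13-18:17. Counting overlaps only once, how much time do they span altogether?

Merged: 07:10–09:37, 18:11–18:40.
Lengths: 2 h 27 min + 29 min = 2 h 56 min.

2 h 56 min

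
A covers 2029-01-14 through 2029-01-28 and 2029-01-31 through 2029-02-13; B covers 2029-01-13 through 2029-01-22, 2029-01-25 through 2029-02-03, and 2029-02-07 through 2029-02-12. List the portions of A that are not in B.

2029-01-23 through 2029-01-24, 2029-02-04 through 2029-02-06, 2029-02-13 through 2029-02-13

2029-01-14 through 2029-01-28 with B removed leaves 2029-01-23 through 2029-01-24.
2029-01-31 through 2029-02-13 with B removed leaves 2029-02-04 through 2029-02-06, 2029-02-13 through 2029-02-13.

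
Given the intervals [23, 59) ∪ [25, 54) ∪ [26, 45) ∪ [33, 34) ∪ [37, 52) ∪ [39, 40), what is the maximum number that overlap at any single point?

5

Walk the sorted start/end points keeping a running depth.
The depth first hits 5 at 39.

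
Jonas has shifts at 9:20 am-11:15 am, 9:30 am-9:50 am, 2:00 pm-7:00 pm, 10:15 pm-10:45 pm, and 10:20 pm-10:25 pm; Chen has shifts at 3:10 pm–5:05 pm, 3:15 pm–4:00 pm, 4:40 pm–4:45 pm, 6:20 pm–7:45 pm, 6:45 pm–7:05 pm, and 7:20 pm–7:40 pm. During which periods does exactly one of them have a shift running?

Merge the first list: 9:20 am–11:15 am, 2:00 pm–7:00 pm, 10:15 pm–10:45 pm.
Merge the second list: 3:10 pm–5:05 pm, 6:20 pm–7:45 pm.
A but not B: 9:20 am–11:15 am, 2:00 pm–3:10 pm, 5:05 pm–6:20 pm, 10:15 pm–10:45 pm.
B but not A: 7:00 pm–7:45 pm.
Combining gives A △ B.

9:20 am–11:15 am, 2:00 pm–3:10 pm, 5:05 pm–6:20 pm, 7:00 pm–7:45 pm, 10:15 pm–10:45 pm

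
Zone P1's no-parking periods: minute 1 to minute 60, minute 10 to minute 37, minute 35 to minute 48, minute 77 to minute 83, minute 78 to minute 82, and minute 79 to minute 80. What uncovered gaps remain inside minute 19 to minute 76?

minute 60 to minute 76

The merged coverage is minute 1 to minute 60, minute 77 to minute 83.
Complement within minute 19 to minute 76: minute 60 to minute 76.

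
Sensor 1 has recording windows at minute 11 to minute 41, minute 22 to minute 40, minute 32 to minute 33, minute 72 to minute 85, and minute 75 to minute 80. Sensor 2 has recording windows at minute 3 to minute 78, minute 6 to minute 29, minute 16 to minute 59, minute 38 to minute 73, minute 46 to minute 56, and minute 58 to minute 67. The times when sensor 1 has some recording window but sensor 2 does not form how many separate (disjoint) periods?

1

First set merges to minute 11 to minute 41, minute 72 to minute 85.
Second set merges to minute 3 to minute 78.
A \ B = minute 78 to minute 85.
That is 1 disjoint piece.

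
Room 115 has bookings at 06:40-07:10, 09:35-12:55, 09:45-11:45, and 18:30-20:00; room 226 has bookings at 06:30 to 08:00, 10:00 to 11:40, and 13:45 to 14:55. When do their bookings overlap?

06:40–07:10, 10:00–11:40

First set merges to 06:40–07:10, 09:35–12:55, 18:30–20:00.
06:40–07:10 meets the second set on 06:40–07:10.
09:35–12:55 meets the second set on 10:00–11:40.
18:30–20:00: no overlap with the second set.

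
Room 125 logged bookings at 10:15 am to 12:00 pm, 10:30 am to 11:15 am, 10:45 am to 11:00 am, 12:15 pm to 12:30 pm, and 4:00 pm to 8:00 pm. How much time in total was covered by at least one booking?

Merged: 10:15 am–12:00 pm, 12:15 pm–12:30 pm, 4:00 pm–8:00 pm.
Lengths: 1 h 45 min + 15 min + 4 h = 6 h.

6 h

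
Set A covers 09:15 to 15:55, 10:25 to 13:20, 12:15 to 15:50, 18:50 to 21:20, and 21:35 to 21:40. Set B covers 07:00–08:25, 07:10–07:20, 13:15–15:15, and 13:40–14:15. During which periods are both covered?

First set merges to 09:15–15:55, 18:50–21:20, 21:35–21:40.
Second set merges to 07:00–08:25, 13:15–15:15.
09:15–15:55 meets the second set on 13:15–15:15.
18:50–21:20: no overlap with the second set.
21:35–21:40: no overlap with the second set.

13:15–15:15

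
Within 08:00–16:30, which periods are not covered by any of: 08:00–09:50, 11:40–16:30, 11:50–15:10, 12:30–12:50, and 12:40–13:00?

Covered (merged): 08:00–09:50, 11:40–16:30.
Complement within 08:00–16:30: 09:50–11:40.

09:50–11:40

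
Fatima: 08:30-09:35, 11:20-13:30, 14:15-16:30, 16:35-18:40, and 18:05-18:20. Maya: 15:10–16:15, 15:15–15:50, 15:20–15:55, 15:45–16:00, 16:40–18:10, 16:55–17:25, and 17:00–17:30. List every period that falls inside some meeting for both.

A, merged: 08:30-09:35, 11:20-13:30, 14:15-16:30, 16:35-18:40.
B, merged: 15:10-16:15, 16:40-18:10.
08:30-09:35 falls entirely outside B.
11:20-13:30 falls entirely outside B.
14:15-16:30 overlaps B on 15:10-16:15.
16:35-18:40 overlaps B on 16:40-18:10.

15:10-16:15, 16:40-18:10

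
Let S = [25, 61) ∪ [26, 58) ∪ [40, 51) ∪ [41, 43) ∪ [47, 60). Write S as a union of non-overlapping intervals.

[26, 58) overlaps/touches [25, 61) → extend to [25, 61).
[40, 51) overlaps/touches [25, 61) → extend to [25, 61).
[41, 43) overlaps/touches [25, 61) → extend to [25, 61).
[47, 60) overlaps/touches [25, 61) → extend to [25, 61).

[25, 61)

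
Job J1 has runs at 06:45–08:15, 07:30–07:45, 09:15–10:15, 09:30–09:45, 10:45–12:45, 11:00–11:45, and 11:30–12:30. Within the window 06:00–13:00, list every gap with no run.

06:00–06:45, 08:15–09:15, 10:15–10:45, 12:45–13:00

The merged coverage is 06:45–08:15, 09:15–10:15, 10:45–12:45.
Uncovered inside 06:00–13:00: 06:00–06:45, 08:15–09:15, 10:15–10:45, 12:45–13:00.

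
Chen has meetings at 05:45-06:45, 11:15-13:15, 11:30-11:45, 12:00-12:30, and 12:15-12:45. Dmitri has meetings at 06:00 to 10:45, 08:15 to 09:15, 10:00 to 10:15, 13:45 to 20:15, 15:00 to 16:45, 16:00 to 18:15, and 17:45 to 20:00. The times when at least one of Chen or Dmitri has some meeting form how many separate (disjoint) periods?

3

Merge the first list: 05:45–06:45, 11:15–13:15.
Merge the second list: 06:00–10:45, 13:45–20:15.
A ∪ B = 05:45–10:45, 11:15–13:15, 13:45–20:15.
That is 3 disjoint pieces.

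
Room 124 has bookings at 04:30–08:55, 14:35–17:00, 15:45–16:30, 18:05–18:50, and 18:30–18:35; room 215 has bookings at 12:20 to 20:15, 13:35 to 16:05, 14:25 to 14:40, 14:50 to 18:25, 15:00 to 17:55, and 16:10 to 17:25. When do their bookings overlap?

14:35–17:00, 18:05–18:50

Merge the first list: 04:30–08:55, 14:35–17:00, 18:05–18:50.
Merge the second list: 12:20–20:15.
04:30–08:55 meets no B interval.
14:35–17:00 ∩ B → 14:35–17:00.
18:05–18:50 ∩ B → 18:05–18:50.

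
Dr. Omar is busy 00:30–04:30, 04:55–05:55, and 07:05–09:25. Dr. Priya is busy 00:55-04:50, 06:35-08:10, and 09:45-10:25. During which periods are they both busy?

00:55–04:30, 07:05–08:10

00:30–04:30 ∩ B → 00:55–04:30.
04:55–05:55 meets no B interval.
07:05–09:25 ∩ B → 07:05–08:10.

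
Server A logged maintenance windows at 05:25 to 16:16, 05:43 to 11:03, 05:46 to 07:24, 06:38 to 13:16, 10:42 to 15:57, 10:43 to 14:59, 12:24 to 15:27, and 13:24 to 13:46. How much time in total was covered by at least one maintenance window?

10 h 51 min

Merged: 05:25–16:16.
Length: 10 h 51 min.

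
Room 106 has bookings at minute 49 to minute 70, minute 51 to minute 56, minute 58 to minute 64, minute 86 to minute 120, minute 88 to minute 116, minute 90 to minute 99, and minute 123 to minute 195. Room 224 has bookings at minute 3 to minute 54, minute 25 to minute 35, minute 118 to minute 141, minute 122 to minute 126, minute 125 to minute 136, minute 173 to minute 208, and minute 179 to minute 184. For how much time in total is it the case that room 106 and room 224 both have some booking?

First set merges to minute 49 to minute 70, minute 86 to minute 120, minute 123 to minute 195.
Second set merges to minute 3 to minute 54, minute 118 to minute 141, minute 173 to minute 208.
A ∩ B = minute 49 to minute 54, minute 118 to minute 120, minute 123 to minute 141, minute 173 to minute 195.
Total: 5 minutes + 2 minutes + 18 minutes + 22 minutes = 47 minutes.

47 minutes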